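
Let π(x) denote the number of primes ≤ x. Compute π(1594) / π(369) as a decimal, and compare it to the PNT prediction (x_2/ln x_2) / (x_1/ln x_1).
π(1594)/π(369) = 250/73 ≈ 3.4247;  PNT prediction ≈ 3.4626.

π(369) = 73 and π(1594) = 250, so π(1594)/π(369) ≈ 3.4247. The PNT-predicted ratio is (1594/ln(1594)) / (369/ln(369)) ≈ 3.4626. The two agree to within a few percent, as expected.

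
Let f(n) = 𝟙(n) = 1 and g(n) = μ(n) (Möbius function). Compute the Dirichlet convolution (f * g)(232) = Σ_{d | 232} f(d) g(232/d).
(𝟙 * μ)(232) = 0

Divisors of 232: [1, 2, 4, 8, 29, 58, 116, 232]. For each d | 232:
  d = 1: 𝟙(1) · μ(232/1) = 1 · 0 = 0
  d = 2: 𝟙(2) · μ(232/2) = 1 · 0 = 0
  d = 4: 𝟙(4) · μ(232/4) = 1 · 1 = 1
  d = 8: 𝟙(8) · μ(232/8) = 1 · -1 = -1
  d = 29: 𝟙(29) · μ(232/29) = 1 · 0 = 0
  d = 58: 𝟙(58) · μ(232/58) = 1 · 0 = 0
  d = 116: 𝟙(116) · μ(232/116) = 1 · -1 = -1
  d = 232: 𝟙(232) · μ(232/232) = 1 · 1 = 1
Summing: (𝟙 * μ)(232) = 0 + 0 + 1 + -1 + 0 + 0 + -1 + 1 = 0.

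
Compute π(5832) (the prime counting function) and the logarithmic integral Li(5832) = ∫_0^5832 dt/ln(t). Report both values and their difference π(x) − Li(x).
π(5832) = 765;  Li(5832) ≈ 781.07;  π(x) − Li(x) ≈ -16.07.

Direct count of primes ≤ 5832 gives π(5832) = 765. Numerical evaluation of the logarithmic integral gives Li(5832) ≈ 781.07. The difference π(x) − Li(x) ≈ -16.07 is typically negative for small/moderate x (Li(x) overestimates), though Littlewood's theorem shows this sign changes infinitely often.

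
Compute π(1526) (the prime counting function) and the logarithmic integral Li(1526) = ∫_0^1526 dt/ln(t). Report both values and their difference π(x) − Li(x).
π(1526) = 241;  Li(1526) ≈ 251.36;  π(x) − Li(x) ≈ -10.36.

Direct count of primes ≤ 1526 gives π(1526) = 241. Numerical evaluation of the logarithmic integral gives Li(1526) ≈ 251.36. The difference π(x) − Li(x) ≈ -10.36 is typically negative for small/moderate x (Li(x) overestimates), though Littlewood's theorem shows this sign changes infinitely often.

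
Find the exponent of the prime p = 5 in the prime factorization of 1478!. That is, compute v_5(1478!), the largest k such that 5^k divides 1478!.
v_5(1478!) = 367

Legendre's formula: v_p(n!) = Σ_{k ≥ 1} ⌊n / p^k⌋. For p = 5, n = 1478, the terms are:
  ⌊1478/5^1⌋ = ⌊1478/5⌋ = 295
  ⌊1478/5^2⌋ = ⌊1478/25⌋ = 59
  ⌊1478/5^3⌋ = ⌊1478/125⌋ = 11
  ⌊1478/5^4⌋ = ⌊1478/625⌋ = 2
(the next term ⌊1478/5^5⌋ = 0, terminating the sum). Summing: v_5(1478!) = 295 + 59 + 11 + 2 = 367.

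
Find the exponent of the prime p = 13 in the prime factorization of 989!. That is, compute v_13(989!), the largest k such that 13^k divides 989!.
v_13(989!) = 81

Legendre's formula: v_p(n!) = Σ_{k ≥ 1} ⌊n / p^k⌋. For p = 13, n = 989, the terms are:
  ⌊989/13^1⌋ = ⌊989/13⌋ = 76
  ⌊989/13^2⌋ = ⌊989/169⌋ = 5
(the next term ⌊989/13^3⌋ = 0, terminating the sum). Summing: v_13(989!) = 76 + 5 = 81.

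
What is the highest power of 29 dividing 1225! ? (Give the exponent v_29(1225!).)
v_29(1225!) = 43

Legendre's formula: v_p(n!) = Σ_{k ≥ 1} ⌊n / p^k⌋. For p = 29, n = 1225, the terms are:
  ⌊1225/29^1⌋ = ⌊1225/29⌋ = 42
  ⌊1225/29^2⌋ = ⌊1225/841⌋ = 1
(the next term ⌊1225/29^3⌋ = 0, terminating the sum). Summing: v_29(1225!) = 42 + 1 = 43.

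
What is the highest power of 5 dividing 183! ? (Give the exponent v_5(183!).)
v_5(183!) = 44

Legendre's formula: v_p(n!) = Σ_{k ≥ 1} ⌊n / p^k⌋. For p = 5, n = 183, the terms are:
  ⌊183/5^1⌋ = ⌊183/5⌋ = 36
  ⌊183/5^2⌋ = ⌊183/25⌋ = 7
  ⌊183/5^3⌋ = ⌊183/125⌋ = 1
(the next term ⌊183/5^4⌋ = 0, terminating the sum). Summing: v_5(183!) = 36 + 7 + 1 = 44.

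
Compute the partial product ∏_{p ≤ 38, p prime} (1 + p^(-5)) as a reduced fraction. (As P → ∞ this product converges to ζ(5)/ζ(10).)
∏ = 233011615725255938572288274478934396372114341888/224936953086109917286174853620680141509079739945

The primes p ≤ 38 are [2, 3, 5, 7, 11, 13, 17, 19, 23, 29, 31, 37]. For each, (1 + 1/p^5) = (p^5 + 1)/p^5. Multiplying these fractions over p ∈ [2, 3, 5, 7, 11, 13, 17, 19, 23, 29, 31, 37] gives 233011615725255938572288274478934396372114341888/224936953086109917286174853620680141509079739945. (In the limit P → ∞ this tends to ζ(5)/ζ(10).)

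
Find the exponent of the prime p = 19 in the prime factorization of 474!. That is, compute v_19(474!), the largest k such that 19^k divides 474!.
v_19(474!) = 25

Legendre's formula: v_p(n!) = Σ_{k ≥ 1} ⌊n / p^k⌋. For p = 19, n = 474, the terms are:
  ⌊474/19^1⌋ = ⌊474/19⌋ = 24
  ⌊474/19^2⌋ = ⌊474/361⌋ = 1
(the next term ⌊474/19^3⌋ = 0, terminating the sum). Summing: v_19(474!) = 24 + 1 = 25.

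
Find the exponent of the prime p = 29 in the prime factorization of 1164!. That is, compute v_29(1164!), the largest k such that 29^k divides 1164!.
v_29(1164!) = 41

Legendre's formula: v_p(n!) = Σ_{k ≥ 1} ⌊n / p^k⌋. For p = 29, n = 1164, the terms are:
  ⌊1164/29^1⌋ = ⌊1164/29⌋ = 40
  ⌊1164/29^2⌋ = ⌊1164/841⌋ = 1
(the next term ⌊1164/29^3⌋ = 0, terminating the sum). Summing: v_29(1164!) = 40 + 1 = 41.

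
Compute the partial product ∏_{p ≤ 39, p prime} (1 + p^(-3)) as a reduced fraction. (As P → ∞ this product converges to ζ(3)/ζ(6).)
∏ = 286534261786467003531264/242522905429175749176095

The primes p ≤ 39 are [2, 3, 5, 7, 11, 13, 17, 19, 23, 29, 31, 37]. For each, (1 + 1/p^3) = (p^3 + 1)/p^3. Multiplying these fractions over p ∈ [2, 3, 5, 7, 11, 13, 17, 19, 23, 29, 31, 37] gives 286534261786467003531264/242522905429175749176095. (In the limit P → ∞ this tends to ζ(3)/ζ(6).)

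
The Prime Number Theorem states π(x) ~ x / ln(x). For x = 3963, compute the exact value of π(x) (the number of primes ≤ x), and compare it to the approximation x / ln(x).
π(3963) = 548;  x/ln(x) ≈ 478.35;  relative error ≈ 12.71%.

Directly count primes up to 3963: π(3963) = 548. The PNT approximation gives 3963/ln(3963) ≈ 3963/8.28476 ≈ 478.35. Relative error (π(x) − x/ln(x)) / π(x) ≈ 12.71%; the approximation is known to undercount slightly (Li(x) is a better estimate).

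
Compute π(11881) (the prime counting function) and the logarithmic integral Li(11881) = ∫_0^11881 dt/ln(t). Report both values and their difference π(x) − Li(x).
π(11881) = 1423;  Li(11881) ≈ 1448.42;  π(x) − Li(x) ≈ -25.42.

Direct count of primes ≤ 11881 gives π(11881) = 1423. Numerical evaluation of the logarithmic integral gives Li(11881) ≈ 1448.42. The difference π(x) − Li(x) ≈ -25.42 is typically negative for small/moderate x (Li(x) overestimates), though Littlewood's theorem shows this sign changes infinitely often.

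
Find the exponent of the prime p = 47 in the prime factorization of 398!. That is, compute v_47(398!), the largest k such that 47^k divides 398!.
v_47(398!) = 8

Legendre's formula: v_p(n!) = Σ_{k ≥ 1} ⌊n / p^k⌋. For p = 47, n = 398, the terms are:
  ⌊398/47^1⌋ = ⌊398/47⌋ = 8
(the next term ⌊398/47^2⌋ = 0, terminating the sum). Summing: v_47(398!) = 8 = 8.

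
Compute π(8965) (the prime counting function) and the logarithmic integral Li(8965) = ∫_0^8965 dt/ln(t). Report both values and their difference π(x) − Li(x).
π(8965) = 1114;  Li(8965) ≈ 1133.10;  π(x) − Li(x) ≈ -19.10.

Direct count of primes ≤ 8965 gives π(8965) = 1114. Numerical evaluation of the logarithmic integral gives Li(8965) ≈ 1133.10. The difference π(x) − Li(x) ≈ -19.10 is typically negative for small/moderate x (Li(x) overestimates), though Littlewood's theorem shows this sign changes infinitely often.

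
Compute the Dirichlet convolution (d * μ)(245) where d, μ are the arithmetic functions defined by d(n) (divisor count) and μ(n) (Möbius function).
(d * μ)(245) = 1

Divisors of 245: [1, 5, 7, 35, 49, 245]. For each d | 245:
  d = 1: d(1) · μ(245/1) = 1 · 0 = 0
  d = 5: d(5) · μ(245/5) = 2 · 0 = 0
  d = 7: d(7) · μ(245/7) = 2 · 1 = 2
  d = 35: d(35) · μ(245/35) = 4 · -1 = -4
  d = 49: d(49) · μ(245/49) = 3 · -1 = -3
  d = 245: d(245) · μ(245/245) = 6 · 1 = 6
Summing: (d * μ)(245) = 0 + 0 + 2 + -4 + -3 + 6 = 1.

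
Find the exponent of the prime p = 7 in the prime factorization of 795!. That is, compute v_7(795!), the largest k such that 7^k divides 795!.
v_7(795!) = 131

Legendre's formula: v_p(n!) = Σ_{k ≥ 1} ⌊n / p^k⌋. For p = 7, n = 795, the terms are:
  ⌊795/7^1⌋ = ⌊795/7⌋ = 113
  ⌊795/7^2⌋ = ⌊795/49⌋ = 16
  ⌊795/7^3⌋ = ⌊795/343⌋ = 2
(the next term ⌊795/7^4⌋ = 0, terminating the sum). Summing: v_7(795!) = 113 + 16 + 2 = 131.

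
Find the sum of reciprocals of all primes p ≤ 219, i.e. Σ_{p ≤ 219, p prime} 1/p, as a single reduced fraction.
Σ 1/p = 3215488142498485484492183158345029261034221047849345857469577412562094716564064084247/1645783550795210387735581011435590727981167322669649249414629852197255934130751870910

π(219) = 47, so the primes ≤ 219 are [2, 3, 5, 7, 11, 13, 17, 19, 23, 29, 31, 37, 41, 43, 47, 53, 59, 61, 67, 71, 73, 79, 83, 89, 97, 101, 103, 107, 109, 113, 127, 131, 137, 139, 149, 151, 157, 163, 167, 173, 179, 181, 191, 193, 197, 199, 211]. Summing 1/p over these primes: 3215488142498485484492183158345029261034221047849345857469577412562094716564064084247/1645783550795210387735581011435590727981167322669649249414629852197255934130751870910 ≈ 1.9538. Mertens estimate ln ln(219) + 0.2615 ≈ 1.9459.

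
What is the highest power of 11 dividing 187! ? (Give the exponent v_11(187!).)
v_11(187!) = 18

Legendre's formula: v_p(n!) = Σ_{k ≥ 1} ⌊n / p^k⌋. For p = 11, n = 187, the terms are:
  ⌊187/11^1⌋ = ⌊187/11⌋ = 17
  ⌊187/11^2⌋ = ⌊187/121⌋ = 1
(the next term ⌊187/11^3⌋ = 0, terminating the sum). Summing: v_11(187!) = 17 + 1 = 18.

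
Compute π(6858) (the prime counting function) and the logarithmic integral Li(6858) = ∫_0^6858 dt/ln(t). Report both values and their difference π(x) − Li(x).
π(6858) = 882;  Li(6858) ≈ 898.27;  π(x) − Li(x) ≈ -16.27.

Direct count of primes ≤ 6858 gives π(6858) = 882. Numerical evaluation of the logarithmic integral gives Li(6858) ≈ 898.27. The difference π(x) − Li(x) ≈ -16.27 is typically negative for small/moderate x (Li(x) overestimates), though Littlewood's theorem shows this sign changes infinitely often.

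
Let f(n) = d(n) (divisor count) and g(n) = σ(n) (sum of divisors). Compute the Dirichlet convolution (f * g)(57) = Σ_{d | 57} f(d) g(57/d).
(d * σ)(57) = 132

Divisors of 57: [1, 3, 19, 57]. For each d | 57:
  d = 1: d(1) · σ(57/1) = 1 · 80 = 80
  d = 3: d(3) · σ(57/3) = 2 · 20 = 40
  d = 19: d(19) · σ(57/19) = 2 · 4 = 8
  d = 57: d(57) · σ(57/57) = 4 · 1 = 4
Summing: (d * σ)(57) = 80 + 40 + 8 + 4 = 132.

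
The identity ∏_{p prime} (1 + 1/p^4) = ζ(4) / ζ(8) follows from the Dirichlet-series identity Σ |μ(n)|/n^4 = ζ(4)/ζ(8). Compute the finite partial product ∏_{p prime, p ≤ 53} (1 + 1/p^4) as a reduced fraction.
∏ = 22191296873353842710281222970410269196792920578371108176528669216114688/20586999778381633591344384332656221508370849439367985929948634732675625

The primes p ≤ 53 are [2, 3, 5, 7, 11, 13, 17, 19, 23, 29, 31, 37, 41, 43, 47, 53]. For each, (1 + 1/p^4) = (p^4 + 1)/p^4. Multiplying these fractions over p ∈ [2, 3, 5, 7, 11, 13, 17, 19, 23, 29, 31, 37, 41, 43, 47, 53] gives 22191296873353842710281222970410269196792920578371108176528669216114688/20586999778381633591344384332656221508370849439367985929948634732675625. (In the limit P → ∞ this tends to ζ(4)/ζ(8).)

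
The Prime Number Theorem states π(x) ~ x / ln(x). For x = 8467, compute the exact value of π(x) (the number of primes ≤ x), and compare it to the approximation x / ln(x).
π(8467) = 1059;  x/ln(x) ≈ 936.21;  relative error ≈ 11.60%.

Directly count primes up to 8467: π(8467) = 1059. The PNT approximation gives 8467/ln(8467) ≈ 8467/9.04393 ≈ 936.21. Relative error (π(x) − x/ln(x)) / π(x) ≈ 11.60%; the approximation is known to undercount slightly (Li(x) is a better estimate).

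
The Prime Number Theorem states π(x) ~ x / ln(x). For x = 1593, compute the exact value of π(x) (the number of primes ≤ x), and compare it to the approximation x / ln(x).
π(1593) = 250;  x/ln(x) ≈ 216.05;  relative error ≈ 13.58%.

Directly count primes up to 1593: π(1593) = 250. The PNT approximation gives 1593/ln(1593) ≈ 1593/7.37337 ≈ 216.05. Relative error (π(x) − x/ln(x)) / π(x) ≈ 13.58%; the approximation is known to undercount slightly (Li(x) is a better estimate).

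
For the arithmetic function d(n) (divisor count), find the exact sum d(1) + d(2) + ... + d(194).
Σ_{n ≤ 194} d(n) = 1053

Compute d(n) for each 1 ≤ n ≤ 194: d(1) = 1, d(2) = 2, d(3) = 2, d(4) = 3, d(5) = 2, d(6) = 4, d(7) = 2, d(8) = 4, d(9) = 3, d(10) = 4, d(11) = 2, d(12) = 6, d(13) = 2, d(14) = 4, d(15) = 4, d(16) = 5, d(17) = 2, d(18) = 6, d(19) = 2, d(20) = 6, d(21) = 4, d(22) = 4, d(23) = 2, d(24) = 8, d(25) = 3, d(26) = 4, d(27) = 4, d(28) = 6, d(29) = 2, d(30) = 8, d(31) = 2, d(32) = 6, d(33) = 4, d(34) = 4, d(35) = 4, d(36) = 9, d(37) = 2, d(38) = 4, d(39) = 4, d(40) = 8, d(41) = 2, d(42) = 8, d(43) = 2, d(44) = 6, d(45) = 6, d(46) = 4, d(47) = 2, d(48) = 10, d(49) = 3, d(50) = 6, d(51) = 4, d(52) = 6, d(53) = 2, d(54) = 8, d(55) = 4, d(56) = 8, d(57) = 4, d(58) = 4, d(59) = 2, d(60) = 12, d(61) = 2, d(62) = 4, d(63) = 6, d(64) = 7, d(65) = 4, d(66) = 8, d(67) = 2, d(68) = 6, d(69) = 4, d(70) = 8, d(71) = 2, d(72) = 12, d(73) = 2, d(74) = 4, d(75) = 6, d(76) = 6, d(77) = 4, d(78) = 8, d(79) = 2, d(80) = 10, d(81) = 5, d(82) = 4, d(83) = 2, d(84) = 12, d(85) = 4, d(86) = 4, d(87) = 4, d(88) = 8, d(89) = 2, d(90) = 12, d(91) = 4, d(92) = 6, d(93) = 4, d(94) = 4, d(95) = 4, d(96) = 12, d(97) = 2, d(98) = 6, d(99) = 6, d(100) = 9, d(101) = 2, d(102) = 8, d(103) = 2, d(104) = 8, d(105) = 8, d(106) = 4, d(107) = 2, d(108) = 12, d(109) = 2, d(110) = 8, d(111) = 4, d(112) = 10, d(113) = 2, d(114) = 8, d(115) = 4, d(116) = 6, d(117) = 6, d(118) = 4, d(119) = 4, d(120) = 16, d(121) = 3, d(122) = 4, d(123) = 4, d(124) = 6, d(125) = 4, d(126) = 12, d(127) = 2, d(128) = 8, d(129) = 4, d(130) = 8, d(131) = 2, d(132) = 12, d(133) = 4, d(134) = 4, d(135) = 8, d(136) = 8, d(137) = 2, d(138) = 8, d(139) = 2, d(140) = 12, d(141) = 4, d(142) = 4, d(143) = 4, d(144) = 15, d(145) = 4, d(146) = 4, d(147) = 6, d(148) = 6, d(149) = 2, d(150) = 12, d(151) = 2, d(152) = 8, d(153) = 6, d(154) = 8, d(155) = 4, d(156) = 12, d(157) = 2, d(158) = 4, d(159) = 4, d(160) = 12, d(161) = 4, d(162) = 10, d(163) = 2, d(164) = 6, d(165) = 8, d(166) = 4, d(167) = 2, d(168) = 16, d(169) = 3, d(170) = 8, d(171) = 6, d(172) = 6, d(173) = 2, d(174) = 8, d(175) = 6, d(176) = 10, d(177) = 4, d(178) = 4, d(179) = 2, d(180) = 18, d(181) = 2, d(182) = 8, d(183) = 4, d(184) = 8, d(185) = 4, d(186) = 8, d(187) = 4, d(188) = 6, d(189) = 8, d(190) = 8, d(191) = 2, d(192) = 14, d(193) = 2, d(194) = 4. Summing all 194 values: 1053. (Dirichlet's divisor formula: Σ_{n ≤ x} d(n) = x ln(x) + (2γ − 1) x + O(√x). For x = 194, the asymptotic estimate is ≈ 1051.92.)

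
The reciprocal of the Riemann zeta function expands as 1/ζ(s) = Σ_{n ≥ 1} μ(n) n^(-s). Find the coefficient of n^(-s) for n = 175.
μ(175) = 0

Factor n = 175 = 5^2 · 7. μ(n) = 0 if any exponent ≥ 2 (not squarefree); otherwise μ(n) = (−1)^{ω(n)} where ω(n) is the number of distinct prime factors. Applying: μ(175) = 0.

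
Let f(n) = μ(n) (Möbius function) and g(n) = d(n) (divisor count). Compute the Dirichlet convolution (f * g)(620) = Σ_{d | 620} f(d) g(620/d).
(μ * d)(620) = 1

Divisors of 620: [1, 2, 4, 5, 10, 20, 31, 62, 124, 155, 310, 620]. For each d | 620:
  d = 1: μ(1) · d(620/1) = 1 · 12 = 12
  d = 2: μ(2) · d(620/2) = -1 · 8 = -8
  d = 4: μ(4) · d(620/4) = 0 · 4 = 0
  d = 5: μ(5) · d(620/5) = -1 · 6 = -6
  d = 10: μ(10) · d(620/10) = 1 · 4 = 4
  d = 20: μ(20) · d(620/20) = 0 · 2 = 0
  d = 31: μ(31) · d(620/31) = -1 · 6 = -6
  d = 62: μ(62) · d(620/62) = 1 · 4 = 4
  d = 124: μ(124) · d(620/124) = 0 · 2 = 0
  d = 155: μ(155) · d(620/155) = 1 · 3 = 3
  d = 310: μ(310) · d(620/310) = -1 · 2 = -2
  d = 620: μ(620) · d(620/620) = 0 · 1 = 0
Summing: (μ * d)(620) = 12 + -8 + 0 + -6 + 4 + 0 + -6 + 4 + 0 + 3 + -2 + 0 = 1.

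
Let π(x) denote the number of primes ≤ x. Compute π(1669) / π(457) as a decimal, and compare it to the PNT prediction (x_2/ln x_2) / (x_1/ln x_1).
π(1669)/π(457) = 263/88 ≈ 2.9886;  PNT prediction ≈ 3.0145.

π(457) = 88 and π(1669) = 263, so π(1669)/π(457) ≈ 2.9886. The PNT-predicted ratio is (1669/ln(1669)) / (457/ln(457)) ≈ 3.0145. The two agree to within a few percent, as expected.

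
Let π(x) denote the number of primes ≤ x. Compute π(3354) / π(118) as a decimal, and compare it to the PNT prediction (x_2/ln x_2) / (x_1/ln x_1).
π(3354)/π(118) = 472/30 ≈ 15.7333;  PNT prediction ≈ 16.7039.

π(118) = 30 and π(3354) = 472, so π(3354)/π(118) ≈ 15.7333. The PNT-predicted ratio is (3354/ln(3354)) / (118/ln(118)) ≈ 16.7039. The two agree to within a few percent, as expected.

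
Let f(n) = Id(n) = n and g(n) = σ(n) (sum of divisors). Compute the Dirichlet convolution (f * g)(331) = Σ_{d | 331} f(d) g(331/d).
(Id * σ)(331) = 663

Divisors of 331: [1, 331]. For each d | 331:
  d = 1: Id(1) · σ(331/1) = 1 · 332 = 332
  d = 331: Id(331) · σ(331/331) = 331 · 1 = 331
Summing: (Id * σ)(331) = 332 + 331 = 663.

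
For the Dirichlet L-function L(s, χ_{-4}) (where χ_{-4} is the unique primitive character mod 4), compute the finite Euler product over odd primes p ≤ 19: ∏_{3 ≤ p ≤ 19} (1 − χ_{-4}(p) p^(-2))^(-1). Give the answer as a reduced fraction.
∏ = 14933966047/16280616960

The odd primes p ≤ 19 are [3, 5, 7, 11, 13, 17, 19]. For each, χ(p) = 1 if p ≡ 1 mod 4, χ(p) = −1 if p ≡ 3 mod 4. Taking (1 − χ(p)/p^2)^(-1) = p^2/(p^2 − χ(p)): (1 − (-1)/3^2)^(-1) · (1 − (1)/5^2)^(-1) · (1 − (-1)/7^2)^(-1) · (1 − (-1)/11^2)^(-1) · (1 − (1)/13^2)^(-1) · (1 − (1)/17^2)^(-1) · (1 − (-1)/19^2)^(-1) = 14933966047/16280616960.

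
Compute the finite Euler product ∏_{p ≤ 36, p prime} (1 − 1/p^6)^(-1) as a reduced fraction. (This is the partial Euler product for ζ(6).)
∏ = 21845630847366461901783214359247811231609675/21473219492121468455585352466296495056879616

The primes p ≤ 36 are [2, 3, 5, 7, 11, 13, 17, 19, 23, 29, 31]. For each prime, (1 − 1/p^6)^(-1) = p^6 / (p^6 − 1). The product is (1 − 1/2^6)^(-1), (1 − 1/3^6)^(-1), (1 − 1/5^6)^(-1), (1 − 1/7^6)^(-1), (1 − 1/11^6)^(-1), (1 − 1/13^6)^(-1), (1 − 1/17^6)^(-1), (1 − 1/19^6)^(-1), (1 − 1/23^6)^(-1), (1 − 1/29^6)^(-1), (1 − 1/31^6)^(-1) = ∏ p^6 / (p^6 − 1) = 21845630847366461901783214359247811231609675/21473219492121468455585352466296495056879616.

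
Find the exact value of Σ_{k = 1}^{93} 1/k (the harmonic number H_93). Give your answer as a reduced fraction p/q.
H_93 = 3676622671662732154792749821908124918261/718766754945489455304472257065075294400

Direct summation: H_93 = 1 + 1/2 + ... + 1/93. The least common denominator is lcm(1, ..., 93) = 718766754945489455304472257065075294400; over this denominator the numerator is 718766754945489455304472257065075294400 + 359383377472744727652236128532537647200 + 239588918315163151768157419021691764800 + 179691688736372363826118064266268823600 + 143753350989097891060894451413015058880 + 119794459157581575884078709510845882400 + 102680964992212779329210322437867899200 + 89845844368186181913059032133134411800 + 79862972771721050589385806340563921600 + 71876675494548945530447225706507529440 + 65342432267771768664042932460461390400 + 59897229578790787942039354755422941200 + 55289750380422265792651712081928868800 + 51340482496106389664605161218933949600 + 47917783663032630353631483804338352960 + 44922922184093090956529516066567205900 + 42280397349734673841439544533239723200 + 39931486385860525294692903170281960800 + 37829829207657339752866960898161857600 + 35938337747274472765223612853253764720 + 34226988330737593109736774145955966400 + 32671216133885884332021466230230695200 + 31250728475890845882803141611525012800 + 29948614789395393971019677377711470600 + 28750670197819578212178890282603011776 + 27644875190211132896325856040964434400 + 26620990923907016863128602113521307200 + 25670241248053194832302580609466974800 + 24785060515361705355326629553968113600 + 23958891831516315176815741902169176480 + 23186024353080305009821685711776622400 + 22461461092046545478264758033283602950 + 21780810755923922888014310820153796800 + 21140198674867336920719772266619861600 + 20536192998442555865842064487573579840 + 19965743192930262647346451585140980400 + 19426128512040255548769520461218251200 + 18914914603828669876433480449080928800 + 18429916793474088597550570693976289600 + 17969168873637236382611806426626882360 + 17530896462085108665962737977196958400 + 17113494165368796554868387072977983200 + 16715505928964871053592378071280820800 + 16335608066942942166010733115115347600 + 15972594554344210117877161268112784320 + 15625364237945422941401570805762506400 + 15292909679691265006478133129044155200 + 14974307394697696985509838688855735300 + 14668709284601825618458617491123985600 + 14375335098909789106089445141301505888 + 14093465783244891280479848177746574400 + 13822437595105566448162928020482217200 + 13561636885763951986876835038963684800 + 13310495461953508431564301056760653600 + 13068486453554353732808586492092278080 + 12835120624026597416151290304733487400 + 12609943069219113250955653632720619200 + 12392530257680852677663314776984056800 + 12182487371957448394991055204492801600 + 11979445915758157588407870951084588240 + 11783061556483433693515938640411070400 + 11593012176540152504910842855888311200 + 11408996110245864369912258048651988800 + 11230730546023272739132379016641801475 + 11057950076084453158530342416385773760 + 10890405377961961444007155410076898400 + 10727862014111782914992123239777243200 + 10570099337433668460359886133309930800 + 10416909491963615294267713870508337600 + 10268096499221277932921032243786789920 + 10123475421767457116964397986832046400 + 9982871596465131323673225792570490200 + 9846119930760129524718798041987332800 + 9713064256020127774384760230609125600 + 9583556732606526070726296760867670592 + 9457457301914334938216740224540464400 + 9334633181110252666291847494351627200 + 9214958396737044298775285346988144800 + 9098313353740372851955345026140193600 + 8984584436818618191305903213313441180 + 8873663641302338954376200704507102400 + 8765448231042554332981368988598479200 + 8659840421029993437403280205603316800 + 8556747082684398277434193536488991600 + 8456079469946934768287908906647944640 + 8357752964482435526796189035640410400 + 8261686838453901785108876517989371200 + 8167804033471471083005366557557673800 + 8076030954443701744994070304101969600 + 7986297277172105058938580634056392160 + 7898535768631752256093101725989838400 + 7812682118972711470700785402881253200 + 7728674784360101669940561903925540800 = 3676622671662732154792749821908124918261, so H_93 = 3676622671662732154792749821908124918261/718766754945489455304472257065075294400 (already in lowest terms) ≈ 5.11518. (The PNT-adjacent estimate ln(93) + γ ≈ 5.10982 matches within O(1/n).)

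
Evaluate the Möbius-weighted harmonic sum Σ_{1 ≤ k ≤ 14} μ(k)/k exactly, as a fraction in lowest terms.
Σ μ(k)/k = -89/15015

Values of μ(k) for 1 ≤ k ≤ 14: μ(1) = 1, μ(2) = -1, μ(3) = -1, μ(5) = -1, μ(6) = 1, μ(7) = -1, μ(10) = 1, μ(11) = -1, μ(13) = -1, μ(14) = 1, with μ = 0 on non-squarefree integers. Summing μ(k)/k for k where μ(k) ≠ 0 gives -89/15015 ≈ -0.0059. (PNT ⟺ this sum → 0 as n → ∞.)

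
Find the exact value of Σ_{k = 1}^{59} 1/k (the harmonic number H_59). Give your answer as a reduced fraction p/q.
H_59 = 15063255090319832863132951/3230237388259077233637600

Direct summation: H_59 = 1 + 1/2 + ... + 1/59. The least common denominator is lcm(1, ..., 59) = 9690712164777231700912800; over this denominator the numerator is 9690712164777231700912800 + 4845356082388615850456400 + 3230237388259077233637600 + 2422678041194307925228200 + 1938142432955446340182560 + 1615118694129538616818800 + 1384387452111033100130400 + 1211339020597153962614100 + 1076745796086359077879200 + 969071216477723170091280 + 880973833161566518264800 + 807559347064769308409400 + 745439397290556284685600 + 692193726055516550065200 + 646047477651815446727520 + 605669510298576981307050 + 570041892045719511818400 + 538372898043179538939600 + 510037482356696405311200 + 484535608238861585045640 + 461462484037011033376800 + 440486916580783259132400 + 421335311512053552213600 + 403779673532384654204700 + 387628486591089268036512 + 372719698645278142342800 + 358915265362119692626400 + 346096863027758275032600 + 334162488440594196583200 + 323023738825907723363760 + 312603618218620377448800 + 302834755149288490653525 + 293657944387188839421600 + 285020946022859755909200 + 276877490422206620026080 + 269186449021589769469800 + 261911139588573829754400 + 255018741178348202655600 + 248479799096852094895200 + 242267804119430792522820 + 236358833287249553680800 + 230731242018505516688400 + 225365399180865853509600 + 220243458290391629566200 + 215349159217271815575840 + 210667655756026776106800 + 206185365208026206402400 + 201889836766192327102350 + 197769636015861871447200 + 193814243295544634018256 + 190013964015239837272800 + 186359849322639071171400 + 182843625750513805677600 + 179457632681059846313200 + 176194766632313303652960 + 173048431513879137516300 + 170012494118898801770400 + 167081244220297098291600 + 164249358725037825439200 = 45189765270959498589398853, so H_59 = 45189765270959498589398853/9690712164777231700912800; reducing by gcd(45189765270959498589398853, 9690712164777231700912800) = 3 gives 15063255090319832863132951/3230237388259077233637600 ≈ 4.66320. (The PNT-adjacent estimate ln(59) + γ ≈ 4.65475 matches within O(1/n).)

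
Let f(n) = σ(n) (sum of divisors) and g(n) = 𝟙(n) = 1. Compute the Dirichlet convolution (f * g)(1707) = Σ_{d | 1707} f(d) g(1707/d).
(σ * 𝟙)(1707) = 2855

Divisors of 1707: [1, 3, 569, 1707]. For each d | 1707:
  d = 1: σ(1) · 𝟙(1707/1) = 1 · 1 = 1
  d = 3: σ(3) · 𝟙(1707/3) = 4 · 1 = 4
  d = 569: σ(569) · 𝟙(1707/569) = 570 · 1 = 570
  d = 1707: σ(1707) · 𝟙(1707/1707) = 2280 · 1 = 2280
Summing: (σ * 𝟙)(1707) = 1 + 4 + 570 + 2280 = 2855.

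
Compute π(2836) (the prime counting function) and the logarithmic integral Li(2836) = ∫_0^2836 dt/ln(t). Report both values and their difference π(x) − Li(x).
π(2836) = 411;  Li(2836) ≈ 422.20;  π(x) − Li(x) ≈ -11.20.

Direct count of primes ≤ 2836 gives π(2836) = 411. Numerical evaluation of the logarithmic integral gives Li(2836) ≈ 422.20. The difference π(x) − Li(x) ≈ -11.20 is typically negative for small/moderate x (Li(x) overestimates), though Littlewood's theorem shows this sign changes infinitely often.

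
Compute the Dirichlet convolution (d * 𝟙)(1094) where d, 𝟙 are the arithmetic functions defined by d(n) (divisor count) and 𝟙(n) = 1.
(d * 𝟙)(1094) = 9

Divisors of 1094: [1, 2, 547, 1094]. For each d | 1094:
  d = 1: d(1) · 𝟙(1094/1) = 1 · 1 = 1
  d = 2: d(2) · 𝟙(1094/2) = 2 · 1 = 2
  d = 547: d(547) · 𝟙(1094/547) = 2 · 1 = 2
  d = 1094: d(1094) · 𝟙(1094/1094) = 4 · 1 = 4
Summing: (d * 𝟙)(1094) = 1 + 2 + 2 + 4 = 9.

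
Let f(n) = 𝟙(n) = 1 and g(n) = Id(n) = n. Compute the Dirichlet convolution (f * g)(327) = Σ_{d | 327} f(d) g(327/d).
(𝟙 * Id)(327) = 440

Divisors of 327: [1, 3, 109, 327]. For each d | 327:
  d = 1: 𝟙(1) · Id(327/1) = 1 · 327 = 327
  d = 3: 𝟙(3) · Id(327/3) = 1 · 109 = 109
  d = 109: 𝟙(109) · Id(327/109) = 1 · 3 = 3
  d = 327: 𝟙(327) · Id(327/327) = 1 · 1 = 1
Summing: (𝟙 * Id)(327) = 327 + 109 + 3 + 1 = 440.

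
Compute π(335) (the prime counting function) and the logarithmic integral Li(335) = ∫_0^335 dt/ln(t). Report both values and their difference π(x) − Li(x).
π(335) = 67;  Li(335) ≈ 74.41;  π(x) − Li(x) ≈ -7.41.

Direct count of primes ≤ 335 gives π(335) = 67. Numerical evaluation of the logarithmic integral gives Li(335) ≈ 74.41. The difference π(x) − Li(x) ≈ -7.41 is typically negative for small/moderate x (Li(x) overestimates), though Littlewood's theorem shows this sign changes infinitely often.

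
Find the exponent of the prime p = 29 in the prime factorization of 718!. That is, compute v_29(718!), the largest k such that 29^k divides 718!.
v_29(718!) = 24

Legendre's formula: v_p(n!) = Σ_{k ≥ 1} ⌊n / p^k⌋. For p = 29, n = 718, the terms are:
  ⌊718/29^1⌋ = ⌊718/29⌋ = 24
(the next term ⌊718/29^2⌋ = 0, terminating the sum). Summing: v_29(718!) = 24 = 24.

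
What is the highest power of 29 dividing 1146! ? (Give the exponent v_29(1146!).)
v_29(1146!) = 40

Legendre's formula: v_p(n!) = Σ_{k ≥ 1} ⌊n / p^k⌋. For p = 29, n = 1146, the terms are:
  ⌊1146/29^1⌋ = ⌊1146/29⌋ = 39
  ⌊1146/29^2⌋ = ⌊1146/841⌋ = 1
(the next term ⌊1146/29^3⌋ = 0, terminating the sum). Summing: v_29(1146!) = 39 + 1 = 40.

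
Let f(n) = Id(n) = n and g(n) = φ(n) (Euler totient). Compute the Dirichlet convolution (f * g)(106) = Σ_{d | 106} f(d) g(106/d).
(Id * φ)(106) = 315

Divisors of 106: [1, 2, 53, 106]. For each d | 106:
  d = 1: Id(1) · φ(106/1) = 1 · 52 = 52
  d = 2: Id(2) · φ(106/2) = 2 · 52 = 104
  d = 53: Id(53) · φ(106/53) = 53 · 1 = 53
  d = 106: Id(106) · φ(106/106) = 106 · 1 = 106
Summing: (Id * φ)(106) = 52 + 104 + 53 + 106 = 315.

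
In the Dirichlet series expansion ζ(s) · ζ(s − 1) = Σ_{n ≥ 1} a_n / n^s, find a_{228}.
σ(228) = 560

In the product (Σ m^0/m^s)(Σ k / k^s) = Σ (Σ_{d | n} d) / n^s, the coefficient of 1/n^s is σ(n) = Σ_{d | n} d. For n = 228, divisors are [1, 2, 3, 4, 6, 12, 19, 38, 57, 76, 114, 228]; summing: σ(228) = 560.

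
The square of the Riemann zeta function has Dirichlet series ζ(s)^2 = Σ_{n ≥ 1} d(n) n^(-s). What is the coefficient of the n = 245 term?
d(245) = 6

ζ(s)^2 = (Σ 1/m^s)(Σ 1/k^s). The coefficient of 1/n^s in the product is the number of ordered pairs (m, k) with mk = n, which equals d(n). For n = 245, divisors are [1, 5, 7, 35, 49, 245], so d(245) = 6.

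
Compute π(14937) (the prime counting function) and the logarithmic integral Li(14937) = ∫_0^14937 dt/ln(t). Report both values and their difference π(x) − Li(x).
π(14937) = 1748;  Li(14937) ≈ 1770.07;  π(x) − Li(x) ≈ -22.07.

Direct count of primes ≤ 14937 gives π(14937) = 1748. Numerical evaluation of the logarithmic integral gives Li(14937) ≈ 1770.07. The difference π(x) − Li(x) ≈ -22.07 is typically negative for small/moderate x (Li(x) overestimates), though Littlewood's theorem shows this sign changes infinitely often.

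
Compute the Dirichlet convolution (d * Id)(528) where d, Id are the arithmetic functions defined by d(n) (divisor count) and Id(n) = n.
(d * Id)(528) = 3705

Divisors of 528: [1, 2, 3, 4, 6, 8, 11, 12, 16, 22, 24, 33, 44, 48, 66, 88, 132, 176, 264, 528]. For each d | 528:
  d = 1: d(1) · Id(528/1) = 1 · 528 = 528
  d = 2: d(2) · Id(528/2) = 2 · 264 = 528
  d = 3: d(3) · Id(528/3) = 2 · 176 = 352
  d = 4: d(4) · Id(528/4) = 3 · 132 = 396
  d = 6: d(6) · Id(528/6) = 4 · 88 = 352
  d = 8: d(8) · Id(528/8) = 4 · 66 = 264
  d = 11: d(11) · Id(528/11) = 2 · 48 = 96
  d = 12: d(12) · Id(528/12) = 6 · 44 = 264
  d = 16: d(16) · Id(528/16) = 5 · 33 = 165
  d = 22: d(22) · Id(528/22) = 4 · 24 = 96
  d = 24: d(24) · Id(528/24) = 8 · 22 = 176
  d = 33: d(33) · Id(528/33) = 4 · 16 = 64
  d = 44: d(44) · Id(528/44) = 6 · 12 = 72
  d = 48: d(48) · Id(528/48) = 10 · 11 = 110
  d = 66: d(66) · Id(528/66) = 8 · 8 = 64
  d = 88: d(88) · Id(528/88) = 8 · 6 = 48
  d = 132: d(132) · Id(528/132) = 12 · 4 = 48
  d = 176: d(176) · Id(528/176) = 10 · 3 = 30
  d = 264: d(264) · Id(528/264) = 16 · 2 = 32
  d = 528: d(528) · Id(528/528) = 20 · 1 = 20
Summing: (d * Id)(528) = 528 + 528 + 352 + 396 + 352 + 264 + 96 + 264 + 165 + 96 + 176 + 64 + 72 + 110 + 64 + 48 + 48 + 30 + 32 + 20 = 3705.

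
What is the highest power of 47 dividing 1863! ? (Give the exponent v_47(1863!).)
v_47(1863!) = 39

Legendre's formula: v_p(n!) = Σ_{k ≥ 1} ⌊n / p^k⌋. For p = 47, n = 1863, the terms are:
  ⌊1863/47^1⌋ = ⌊1863/47⌋ = 39
(the next term ⌊1863/47^2⌋ = 0, terminating the sum). Summing: v_47(1863!) = 39 = 39.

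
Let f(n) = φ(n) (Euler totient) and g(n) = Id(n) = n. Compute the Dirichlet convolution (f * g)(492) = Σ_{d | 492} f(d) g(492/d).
(φ * Id)(492) = 3240

Divisors of 492: [1, 2, 3, 4, 6, 12, 41, 82, 123, 164, 246, 492]. For each d | 492:
  d = 1: φ(1) · Id(492/1) = 1 · 492 = 492
  d = 2: φ(2) · Id(492/2) = 1 · 246 = 246
  d = 3: φ(3) · Id(492/3) = 2 · 164 = 328
  d = 4: φ(4) · Id(492/4) = 2 · 123 = 246
  d = 6: φ(6) · Id(492/6) = 2 · 82 = 164
  d = 12: φ(12) · Id(492/12) = 4 · 41 = 164
  d = 41: φ(41) · Id(492/41) = 40 · 12 = 480
  d = 82: φ(82) · Id(492/82) = 40 · 6 = 240
  d = 123: φ(123) · Id(492/123) = 80 · 4 = 320
  d = 164: φ(164) · Id(492/164) = 80 · 3 = 240
  d = 246: φ(246) · Id(492/246) = 80 · 2 = 160
  d = 492: φ(492) · Id(492/492) = 160 · 1 = 160
Summing: (φ * Id)(492) = 492 + 246 + 328 + 246 + 164 + 164 + 480 + 240 + 320 + 240 + 160 + 160 = 3240.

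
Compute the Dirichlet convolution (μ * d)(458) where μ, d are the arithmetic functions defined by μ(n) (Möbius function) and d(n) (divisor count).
(μ * d)(458) = 1

Divisors of 458: [1, 2, 229, 458]. For each d | 458:
  d = 1: μ(1) · d(458/1) = 1 · 4 = 4
  d = 2: μ(2) · d(458/2) = -1 · 2 = -2
  d = 229: μ(229) · d(458/229) = -1 · 2 = -2
  d = 458: μ(458) · d(458/458) = 1 · 1 = 1
Summing: (μ * d)(458) = 4 + -2 + -2 + 1 = 1.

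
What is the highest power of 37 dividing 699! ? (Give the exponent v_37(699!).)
v_37(699!) = 18

Legendre's formula: v_p(n!) = Σ_{k ≥ 1} ⌊n / p^k⌋. For p = 37, n = 699, the terms are:
  ⌊699/37^1⌋ = ⌊699/37⌋ = 18
(the next term ⌊699/37^2⌋ = 0, terminating the sum). Summing: v_37(699!) = 18 = 18.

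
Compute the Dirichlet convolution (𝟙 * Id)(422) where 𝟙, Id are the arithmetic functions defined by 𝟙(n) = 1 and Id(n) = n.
(𝟙 * Id)(422) = 636

Divisors of 422: [1, 2, 211, 422]. For each d | 422:
  d = 1: 𝟙(1) · Id(422/1) = 1 · 422 = 422
  d = 2: 𝟙(2) · Id(422/2) = 1 · 211 = 211
  d = 211: 𝟙(211) · Id(422/211) = 1 · 2 = 2
  d = 422: 𝟙(422) · Id(422/422) = 1 · 1 = 1
Summing: (𝟙 * Id)(422) = 422 + 211 + 2 + 1 = 636.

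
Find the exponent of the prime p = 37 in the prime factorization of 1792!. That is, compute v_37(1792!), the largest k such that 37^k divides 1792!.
v_37(1792!) = 49

Legendre's formula: v_p(n!) = Σ_{k ≥ 1} ⌊n / p^k⌋. For p = 37, n = 1792, the terms are:
  ⌊1792/37^1⌋ = ⌊1792/37⌋ = 48
  ⌊1792/37^2⌋ = ⌊1792/1369⌋ = 1
(the next term ⌊1792/37^3⌋ = 0, terminating the sum). Summing: v_37(1792!) = 48 + 1 = 49.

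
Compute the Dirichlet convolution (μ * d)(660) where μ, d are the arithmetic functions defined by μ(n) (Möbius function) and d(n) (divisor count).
(μ * d)(660) = 1

Divisors of 660: [1, 2, 3, 4, 5, 6, 10, 11, 12, 15, 20, 22, 30, 33, 44, 55, 60, 66, 110, 132, 165, 220, 330, 660]. For each d | 660:
  d = 1: μ(1) · d(660/1) = 1 · 24 = 24
  d = 2: μ(2) · d(660/2) = -1 · 16 = -16
  d = 3: μ(3) · d(660/3) = -1 · 12 = -12
  d = 4: μ(4) · d(660/4) = 0 · 8 = 0
  d = 5: μ(5) · d(660/5) = -1 · 12 = -12
  d = 6: μ(6) · d(660/6) = 1 · 8 = 8
  d = 10: μ(10) · d(660/10) = 1 · 8 = 8
  d = 11: μ(11) · d(660/11) = -1 · 12 = -12
  d = 12: μ(12) · d(660/12) = 0 · 4 = 0
  d = 15: μ(15) · d(660/15) = 1 · 6 = 6
  d = 20: μ(20) · d(660/20) = 0 · 4 = 0
  d = 22: μ(22) · d(660/22) = 1 · 8 = 8
  d = 30: μ(30) · d(660/30) = -1 · 4 = -4
  d = 33: μ(33) · d(660/33) = 1 · 6 = 6
  d = 44: μ(44) · d(660/44) = 0 · 4 = 0
  d = 55: μ(55) · d(660/55) = 1 · 6 = 6
  d = 60: μ(60) · d(660/60) = 0 · 2 = 0
  d = 66: μ(66) · d(660/66) = -1 · 4 = -4
  d = 110: μ(110) · d(660/110) = -1 · 4 = -4
  d = 132: μ(132) · d(660/132) = 0 · 2 = 0
  d = 165: μ(165) · d(660/165) = -1 · 3 = -3
  d = 220: μ(220) · d(660/220) = 0 · 2 = 0
  d = 330: μ(330) · d(660/330) = 1 · 2 = 2
  d = 660: μ(660) · d(660/660) = 0 · 1 = 0
Summing: (μ * d)(660) = 24 + -16 + -12 + 0 + -12 + 8 + 8 + -12 + 0 + 6 + 0 + 8 + -4 + 6 + 0 + 6 + 0 + -4 + -4 + 0 + -3 + 0 + 2 + 0 = 1.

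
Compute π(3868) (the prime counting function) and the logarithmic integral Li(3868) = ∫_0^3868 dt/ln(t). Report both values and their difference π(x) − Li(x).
π(3868) = 536;  Li(3868) ≈ 549.42;  π(x) − Li(x) ≈ -13.42.

Direct count of primes ≤ 3868 gives π(3868) = 536. Numerical evaluation of the logarithmic integral gives Li(3868) ≈ 549.42. The difference π(x) − Li(x) ≈ -13.42 is typically negative for small/moderate x (Li(x) overestimates), though Littlewood's theorem shows this sign changes infinitely often.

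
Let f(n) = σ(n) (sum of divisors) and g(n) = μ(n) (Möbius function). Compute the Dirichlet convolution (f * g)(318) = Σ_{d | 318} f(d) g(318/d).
(σ * μ)(318) = 318

Divisors of 318: [1, 2, 3, 6, 53, 106, 159, 318]. For each d | 318:
  d = 1: σ(1) · μ(318/1) = 1 · -1 = -1
  d = 2: σ(2) · μ(318/2) = 3 · 1 = 3
  d = 3: σ(3) · μ(318/3) = 4 · 1 = 4
  d = 6: σ(6) · μ(318/6) = 12 · -1 = -12
  d = 53: σ(53) · μ(318/53) = 54 · 1 = 54
  d = 106: σ(106) · μ(318/106) = 162 · -1 = -162
  d = 159: σ(159) · μ(318/159) = 216 · -1 = -216
  d = 318: σ(318) · μ(318/318) = 648 · 1 = 648
Summing: (σ * μ)(318) = -1 + 3 + 4 + -12 + 54 + -162 + -216 + 648 = 318.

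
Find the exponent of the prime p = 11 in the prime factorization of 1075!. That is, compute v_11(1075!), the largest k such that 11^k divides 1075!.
v_11(1075!) = 105

Legendre's formula: v_p(n!) = Σ_{k ≥ 1} ⌊n / p^k⌋. For p = 11, n = 1075, the terms are:
  ⌊1075/11^1⌋ = ⌊1075/11⌋ = 97
  ⌊1075/11^2⌋ = ⌊1075/121⌋ = 8
(the next term ⌊1075/11^3⌋ = 0, terminating the sum). Summing: v_11(1075!) = 97 + 8 = 105.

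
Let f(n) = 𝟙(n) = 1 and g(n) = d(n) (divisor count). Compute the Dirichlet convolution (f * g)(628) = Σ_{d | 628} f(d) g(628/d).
(𝟙 * d)(628) = 18

Divisors of 628: [1, 2, 4, 157, 314, 628]. For each d | 628:
  d = 1: 𝟙(1) · d(628/1) = 1 · 6 = 6
  d = 2: 𝟙(2) · d(628/2) = 1 · 4 = 4
  d = 4: 𝟙(4) · d(628/4) = 1 · 2 = 2
  d = 157: 𝟙(157) · d(628/157) = 1 · 3 = 3
  d = 314: 𝟙(314) · d(628/314) = 1 · 2 = 2
  d = 628: 𝟙(628) · d(628/628) = 1 · 1 = 1
Summing: (𝟙 * d)(628) = 6 + 4 + 2 + 3 + 2 + 1 = 18.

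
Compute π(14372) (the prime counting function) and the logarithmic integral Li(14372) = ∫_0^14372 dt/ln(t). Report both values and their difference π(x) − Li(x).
π(14372) = 1684;  Li(14372) ≈ 1711.17;  π(x) − Li(x) ≈ -27.17.

Direct count of primes ≤ 14372 gives π(14372) = 1684. Numerical evaluation of the logarithmic integral gives Li(14372) ≈ 1711.17. The difference π(x) − Li(x) ≈ -27.17 is typically negative for small/moderate x (Li(x) overestimates), though Littlewood's theorem shows this sign changes infinitely often.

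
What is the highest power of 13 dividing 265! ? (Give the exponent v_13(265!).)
v_13(265!) = 21

Legendre's formula: v_p(n!) = Σ_{k ≥ 1} ⌊n / p^k⌋. For p = 13, n = 265, the terms are:
  ⌊265/13^1⌋ = ⌊265/13⌋ = 20
  ⌊265/13^2⌋ = ⌊265/169⌋ = 1
(the next term ⌊265/13^3⌋ = 0, terminating the sum). Summing: v_13(265!) = 20 + 1 = 21.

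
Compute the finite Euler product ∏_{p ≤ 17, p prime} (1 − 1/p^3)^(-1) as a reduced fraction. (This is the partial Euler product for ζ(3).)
∏ = 193396928725/160952722176

The primes p ≤ 17 are [2, 3, 5, 7, 11, 13, 17]. For each prime, (1 − 1/p^3)^(-1) = p^3 / (p^3 − 1). The product is (1 − 1/2^3)^(-1), (1 − 1/3^3)^(-1), (1 − 1/5^3)^(-1), (1 − 1/7^3)^(-1), (1 − 1/11^3)^(-1), (1 − 1/13^3)^(-1), (1 − 1/17^3)^(-1) = ∏ p^3 / (p^3 − 1) = 193396928725/160952722176.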